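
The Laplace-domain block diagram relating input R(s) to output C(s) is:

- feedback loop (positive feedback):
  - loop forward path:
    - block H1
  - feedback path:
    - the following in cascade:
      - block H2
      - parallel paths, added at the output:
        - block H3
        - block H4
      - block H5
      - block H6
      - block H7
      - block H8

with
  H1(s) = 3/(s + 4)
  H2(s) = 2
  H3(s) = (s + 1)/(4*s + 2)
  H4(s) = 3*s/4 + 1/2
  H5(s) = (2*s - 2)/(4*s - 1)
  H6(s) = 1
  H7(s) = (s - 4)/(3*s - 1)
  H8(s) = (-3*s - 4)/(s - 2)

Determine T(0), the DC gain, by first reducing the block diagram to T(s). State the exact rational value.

First reduce the diagram to T(s).

Step 1. reduce the parallel group H3, H4 = (6*s^2 + 9*s + 4)/(8*s + 4)
Step 2. multiply H2, (H3+H4), H5, H6, H7, H8 (series) = (-18*s^5 + 39*s^4 + 135*s^3 + 20*s^2 - 112*s - 64)/(24*s^4 - 50*s^3 - s^2 + 11*s - 2)
Step 3. feedback reduction of H1, (H2*(H3+H4)*H5*H6*H7*H8) = (72*s^4 - 150*s^3 - 3*s^2 + 33*s - 6)/(78*s^5 - 71*s^4 - 606*s^3 - 53*s^2 + 378*s + 184)
That last expression is T(s); at s = 0 only the constant terms survive, so T(0) = -6/184 = -3/92.

Answer: -3/92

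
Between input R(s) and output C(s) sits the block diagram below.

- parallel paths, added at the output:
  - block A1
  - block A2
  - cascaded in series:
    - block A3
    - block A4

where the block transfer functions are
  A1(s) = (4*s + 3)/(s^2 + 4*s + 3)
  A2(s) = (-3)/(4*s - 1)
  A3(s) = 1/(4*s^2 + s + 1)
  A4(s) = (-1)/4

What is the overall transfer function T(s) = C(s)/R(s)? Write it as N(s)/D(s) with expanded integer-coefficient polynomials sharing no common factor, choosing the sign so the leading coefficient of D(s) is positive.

(1) cascade A3, A4: (-1)/(16*s^2 + 4*s + 4)
(2) sum the parallel branches A1, A2, (A3*A4): this yields T(s), and no further normalization is needed

Hence the answer: (208*s^4 - 16*s^3 - 171*s^2 - 72*s - 45)/(64*s^5 + 256*s^4 + 204*s^3 + 44*s^2 + 20*s - 12)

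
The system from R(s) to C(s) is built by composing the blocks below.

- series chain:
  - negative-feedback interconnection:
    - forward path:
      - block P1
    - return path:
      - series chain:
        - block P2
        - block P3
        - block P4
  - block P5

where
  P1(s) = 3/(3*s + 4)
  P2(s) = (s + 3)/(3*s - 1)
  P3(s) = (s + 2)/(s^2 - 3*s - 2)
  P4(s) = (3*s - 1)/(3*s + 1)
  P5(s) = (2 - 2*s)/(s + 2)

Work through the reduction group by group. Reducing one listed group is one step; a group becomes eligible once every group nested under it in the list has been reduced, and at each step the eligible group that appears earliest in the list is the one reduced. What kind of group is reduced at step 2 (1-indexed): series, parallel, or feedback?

Answer: feedback

Working:
Step 1: reduce the series chain P2, P3, P4
Step 2: reduce the feedback loop with forward P1 and return (P2*P3*P4)
Step 3: cascade [P1/(1+P1*(P2*P3*P4))], P5
The group at step 2 is a feedback group.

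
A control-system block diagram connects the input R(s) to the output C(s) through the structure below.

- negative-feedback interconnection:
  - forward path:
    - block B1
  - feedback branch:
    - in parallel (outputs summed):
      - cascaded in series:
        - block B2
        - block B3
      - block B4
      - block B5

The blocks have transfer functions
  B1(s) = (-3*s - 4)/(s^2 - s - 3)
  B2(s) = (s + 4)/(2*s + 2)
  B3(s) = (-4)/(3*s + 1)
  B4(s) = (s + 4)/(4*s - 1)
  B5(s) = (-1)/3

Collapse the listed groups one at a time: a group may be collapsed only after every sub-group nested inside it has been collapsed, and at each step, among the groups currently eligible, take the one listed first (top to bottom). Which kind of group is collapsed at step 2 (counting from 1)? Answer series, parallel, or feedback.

Step 1. multiply B2, B3 (series)
Step 2. reduce the parallel group (B2*B3), B4, B5
Step 3. close the feedback loop around B1, ((B2*B3)+B4+B5)
At step 2 the group reduced is parallel.

Hence the answer: parallel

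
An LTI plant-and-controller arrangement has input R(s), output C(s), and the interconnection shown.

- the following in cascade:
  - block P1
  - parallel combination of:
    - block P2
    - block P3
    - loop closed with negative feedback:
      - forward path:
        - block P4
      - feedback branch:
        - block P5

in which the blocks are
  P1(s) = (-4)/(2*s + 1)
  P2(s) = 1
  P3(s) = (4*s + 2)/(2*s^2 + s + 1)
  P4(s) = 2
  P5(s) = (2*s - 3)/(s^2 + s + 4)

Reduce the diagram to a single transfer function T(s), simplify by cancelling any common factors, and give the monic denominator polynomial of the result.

First reduce the diagram to T(s).

[1] reduce the feedback loop with forward P4 and return P5; result (2*s^2 + 2*s + 8)/(s^2 + 5*s - 2)
[2] add P2, P3, [P4/(1+P4*P5)] (parallel); result (6*s^4 + 21*s^3 + 44*s^2 + 15*s + 2)/(2*s^4 + 11*s^3 + 2*s^2 + 3*s - 2)
[3] combine P1, (P2+P3+[P4/(1+P4*P5)]) in series; result (-24*s^4 - 84*s^3 - 176*s^2 - 60*s - 8)/(4*s^5 + 24*s^4 + 15*s^3 + 8*s^2 - s - 2)
No further cancellation is possible in the step-3 result, so that is T(s). Its denominator becomes monic after dividing by the leading coefficient 4.

Answer: s^5 + 6*s^4 + 15*s^3/4 + 2*s^2 - s/4 - 1/2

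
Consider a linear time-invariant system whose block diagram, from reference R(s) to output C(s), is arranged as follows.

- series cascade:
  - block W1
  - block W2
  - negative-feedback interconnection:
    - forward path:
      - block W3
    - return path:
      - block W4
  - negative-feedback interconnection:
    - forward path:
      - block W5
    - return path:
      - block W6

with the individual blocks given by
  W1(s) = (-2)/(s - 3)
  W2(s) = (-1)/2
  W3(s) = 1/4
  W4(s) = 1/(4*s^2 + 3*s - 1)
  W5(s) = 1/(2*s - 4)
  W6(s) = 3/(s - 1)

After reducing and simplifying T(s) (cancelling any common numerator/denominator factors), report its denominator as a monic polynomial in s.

Answer: s^5 - 21*s^4/4 + 125*s^3/16 - 327*s/32 + 63/32

Working:
Step 1: feedback reduction of W3, W4, giving (4*s^2 + 3*s - 1)/(16*s^2 + 12*s - 3)
Step 2: collapse the loop (W5 forward, W6 return), giving (s - 1)/(2*s^2 - 6*s + 7)
Step 3: reduce the series chain W1, W2, [W3/(1+W3*W4)], [W5/(1+W5*W6)], giving (4*s^3 - s^2 - 4*s + 1)/(32*s^5 - 168*s^4 + 250*s^3 - 327*s + 63)
That last expression is T(s), already simplified. Scaling its denominator by 1/32 (the reciprocal of the leading coefficient) yields the monic denominator.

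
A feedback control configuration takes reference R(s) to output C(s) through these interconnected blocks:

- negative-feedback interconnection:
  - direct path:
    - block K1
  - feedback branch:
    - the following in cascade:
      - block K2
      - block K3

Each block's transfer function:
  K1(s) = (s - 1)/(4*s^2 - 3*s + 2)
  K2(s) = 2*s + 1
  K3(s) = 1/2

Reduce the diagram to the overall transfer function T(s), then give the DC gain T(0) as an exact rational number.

1. reduce the series chain K2, K3: s + 1/2
2. close the feedback loop around K1, (K2*K3): (2*s - 2)/(10*s^2 - 7*s + 3)
DC gain: substitute s = 0 into T(s) from step 2: T(0) = -2/3.

Hence the answer: -2/3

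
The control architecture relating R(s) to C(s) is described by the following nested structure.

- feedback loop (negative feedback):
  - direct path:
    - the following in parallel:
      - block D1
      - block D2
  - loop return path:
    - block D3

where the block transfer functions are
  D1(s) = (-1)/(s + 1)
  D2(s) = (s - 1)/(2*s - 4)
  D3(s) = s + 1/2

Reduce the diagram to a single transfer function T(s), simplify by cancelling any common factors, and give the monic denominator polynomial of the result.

[1] parallel reduction of D1, D2 = (s^2 - 2*s + 3)/(2*s^2 - 2*s - 4)
[2] close the feedback loop around (D1+D2), D3 = (2*s^2 - 4*s + 6)/(2*s^3 + s^2 - 5)
No further cancellation is possible in the step-2 result, so that is T(s). Its denominator becomes monic after dividing by the leading coefficient 2.

Answer: s^3 + s^2/2 - 5/2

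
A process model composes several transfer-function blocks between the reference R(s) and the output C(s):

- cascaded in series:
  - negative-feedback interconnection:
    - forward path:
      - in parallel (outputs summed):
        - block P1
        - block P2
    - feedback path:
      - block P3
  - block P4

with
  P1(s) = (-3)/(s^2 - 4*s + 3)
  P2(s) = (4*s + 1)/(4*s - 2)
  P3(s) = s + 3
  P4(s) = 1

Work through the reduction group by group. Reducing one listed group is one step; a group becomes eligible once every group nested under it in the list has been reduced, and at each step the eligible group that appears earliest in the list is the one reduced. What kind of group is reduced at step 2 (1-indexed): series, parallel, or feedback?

Answer: feedback

Working:
Step 1: reduce the parallel group P1, P2
Step 2: apply the feedback formula to (P1+P2), P3
Step 3: cascade [(P1+P2)/(1+(P1+P2)*P3)], P4
The group at step 2 is a feedback group.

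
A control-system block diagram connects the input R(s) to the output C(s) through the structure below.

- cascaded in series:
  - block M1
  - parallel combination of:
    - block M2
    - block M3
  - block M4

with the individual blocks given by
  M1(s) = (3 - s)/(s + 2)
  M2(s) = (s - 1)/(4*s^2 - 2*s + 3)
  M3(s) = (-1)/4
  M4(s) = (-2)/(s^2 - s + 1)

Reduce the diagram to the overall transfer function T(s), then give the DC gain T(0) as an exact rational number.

(1) combine M2, M3 in parallel = (-4*s^2 + 6*s - 7)/(16*s^2 - 8*s + 12)
(2) cascade M1, (M2+M3), M4 = (-4*s^3 + 18*s^2 - 25*s + 21)/(8*s^5 + 4*s^4 - 6*s^3 + 26*s^2 - 14*s + 12)
The step-2 result is T(s). Setting s = 0: T(0) = 21/12 = 7/4.

Therefore the answer is 7/4.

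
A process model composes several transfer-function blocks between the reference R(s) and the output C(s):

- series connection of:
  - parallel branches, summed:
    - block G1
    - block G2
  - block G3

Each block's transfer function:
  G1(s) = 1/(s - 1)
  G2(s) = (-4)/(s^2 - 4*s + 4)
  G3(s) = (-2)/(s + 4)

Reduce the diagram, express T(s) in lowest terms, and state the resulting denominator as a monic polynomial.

The answer is s^4 - s^3 - 12*s^2 + 28*s - 16.

Reasoning:
Step 1. sum the parallel branches G1, G2 -> (s^2 - 8*s + 8)/(s^3 - 5*s^2 + 8*s - 4)
Step 2. reduce the series chain (G1+G2), G3 -> (-2*s^2 + 16*s - 16)/(s^4 - s^3 - 12*s^2 + 28*s - 16)
That last expression is T(s), already simplified, and its denominator is already monic.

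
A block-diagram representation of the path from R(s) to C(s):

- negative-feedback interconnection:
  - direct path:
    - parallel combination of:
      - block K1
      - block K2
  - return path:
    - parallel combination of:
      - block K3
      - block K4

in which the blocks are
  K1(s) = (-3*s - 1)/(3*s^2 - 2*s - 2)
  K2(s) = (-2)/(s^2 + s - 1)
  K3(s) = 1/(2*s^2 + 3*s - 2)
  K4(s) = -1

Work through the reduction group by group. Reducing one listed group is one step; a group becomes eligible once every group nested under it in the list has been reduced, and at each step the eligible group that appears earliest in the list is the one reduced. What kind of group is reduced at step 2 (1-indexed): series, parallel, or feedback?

Reducing step by step:

Step 1: parallel reduction of K1, K2
Step 2: parallel reduction of K3, K4
Step 3: reduce the feedback loop with forward (K1+K2) and return (K3+K4)
So the answer for step 2 is parallel.

Answer: parallel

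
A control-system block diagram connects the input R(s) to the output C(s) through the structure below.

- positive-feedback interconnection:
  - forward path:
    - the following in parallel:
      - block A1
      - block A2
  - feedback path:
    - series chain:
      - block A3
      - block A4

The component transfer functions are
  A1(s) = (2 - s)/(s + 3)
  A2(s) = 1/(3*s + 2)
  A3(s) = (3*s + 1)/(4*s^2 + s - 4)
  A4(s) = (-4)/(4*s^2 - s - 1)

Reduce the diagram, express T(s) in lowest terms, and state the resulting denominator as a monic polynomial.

Reducing step by step:

(1) sum the parallel branches A1, A2: (-3*s^2 + 5*s + 7)/(3*s^2 + 11*s + 6)
(2) reduce the series chain A3, A4: (-12*s - 4)/(16*s^4 - 21*s^2 + 3*s + 4)
(3) apply the feedback formula to (A1+A2), (A3*A4): (-48*s^6 + 80*s^5 + 175*s^4 - 114*s^3 - 144*s^2 + 41*s + 28)/(48*s^6 + 176*s^5 + 33*s^4 - 258*s^3 - 33*s^2 + 166*s + 52)
No further cancellation is possible in the step-3 result, so that is T(s). Its denominator becomes monic after dividing by the leading coefficient 48.

Answer: s^6 + 11*s^5/3 + 11*s^4/16 - 43*s^3/8 - 11*s^2/16 + 83*s/24 + 13/12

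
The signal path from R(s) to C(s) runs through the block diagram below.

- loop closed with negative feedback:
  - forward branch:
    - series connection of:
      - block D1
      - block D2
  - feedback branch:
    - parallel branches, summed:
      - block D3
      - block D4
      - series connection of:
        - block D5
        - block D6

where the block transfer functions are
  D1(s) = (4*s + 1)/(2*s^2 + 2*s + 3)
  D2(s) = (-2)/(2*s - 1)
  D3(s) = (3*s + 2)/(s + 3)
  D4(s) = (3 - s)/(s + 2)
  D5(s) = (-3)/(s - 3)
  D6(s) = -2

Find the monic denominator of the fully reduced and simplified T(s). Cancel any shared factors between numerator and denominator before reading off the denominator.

(1) series reduction of D1, D2; result (-8*s - 2)/(4*s^3 + 2*s^2 + 4*s - 3)
(2) combine D5, D6 in series; result 6/(s - 3)
(3) sum the parallel branches D3, D4, (D5*D6); result (2*s^3 + 8*s^2 + 19*s - 3)/(s^3 + 2*s^2 - 9*s - 18)
(4) feedback reduction of (D1*D2), (D3+D4+(D5*D6)); result (-8*s^4 - 18*s^3 + 68*s^2 + 162*s + 36)/(4*s^6 + 10*s^5 - 44*s^4 - 153*s^3 - 246*s^2 - 59*s + 60)
T(s) is the step-4 result (common factors already cancelled). Leading coefficient of the denominator: 4. Divide through by 4 for the monic polynomial.

Hence the answer: s^6 + 5*s^5/2 - 11*s^4 - 153*s^3/4 - 123*s^2/2 - 59*s/4 + 15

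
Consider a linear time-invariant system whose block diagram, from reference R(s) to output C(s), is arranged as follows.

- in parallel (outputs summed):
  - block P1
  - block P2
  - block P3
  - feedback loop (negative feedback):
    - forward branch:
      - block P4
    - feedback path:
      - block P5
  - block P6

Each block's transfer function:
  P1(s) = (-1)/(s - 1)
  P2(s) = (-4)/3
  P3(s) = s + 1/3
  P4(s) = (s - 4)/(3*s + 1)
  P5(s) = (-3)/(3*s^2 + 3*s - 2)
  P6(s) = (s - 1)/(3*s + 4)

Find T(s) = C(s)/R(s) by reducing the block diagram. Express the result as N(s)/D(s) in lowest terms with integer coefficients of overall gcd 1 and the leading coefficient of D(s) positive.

First reduce the diagram to T(s).

(1) apply the feedback formula to P4, P5, giving (3*s^3 - 9*s^2 - 14*s + 8)/(9*s^3 + 12*s^2 - 6*s + 10)
(2) add P1, P2, P3, [P4/(1+P4*P5)], P6 (parallel), which is the overall transfer function T(s) = C(s)/R(s) in lowest terms

Answer: (27*s^6 + 36*s^5 - 144*s^4 - 138*s^3 + 108*s^2 - 42*s - 22)/(27*s^5 + 45*s^4 - 42*s^3 - 24*s^2 + 34*s - 40)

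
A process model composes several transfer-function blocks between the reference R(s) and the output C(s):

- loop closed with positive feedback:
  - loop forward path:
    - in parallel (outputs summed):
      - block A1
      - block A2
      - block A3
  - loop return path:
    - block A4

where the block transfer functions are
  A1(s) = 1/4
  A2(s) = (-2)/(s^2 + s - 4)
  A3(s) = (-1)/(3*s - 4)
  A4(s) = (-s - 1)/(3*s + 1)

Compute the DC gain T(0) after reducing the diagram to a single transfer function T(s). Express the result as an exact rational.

First reduce the diagram to T(s).

Step 1. reduce the parallel group A1, A2, A3: (3*s^3 - 5*s^2 - 44*s + 64)/(12*s^3 - 4*s^2 - 64*s + 64)
Step 2. apply the feedback formula to (A1+A2+A3), A4: (9*s^4 - 12*s^3 - 137*s^2 + 148*s + 64)/(39*s^4 - 2*s^3 - 245*s^2 + 148*s + 128)
Step 2 gives the overall T(s). Then T(0) = 64/128 = 1/2.

Answer: 1/2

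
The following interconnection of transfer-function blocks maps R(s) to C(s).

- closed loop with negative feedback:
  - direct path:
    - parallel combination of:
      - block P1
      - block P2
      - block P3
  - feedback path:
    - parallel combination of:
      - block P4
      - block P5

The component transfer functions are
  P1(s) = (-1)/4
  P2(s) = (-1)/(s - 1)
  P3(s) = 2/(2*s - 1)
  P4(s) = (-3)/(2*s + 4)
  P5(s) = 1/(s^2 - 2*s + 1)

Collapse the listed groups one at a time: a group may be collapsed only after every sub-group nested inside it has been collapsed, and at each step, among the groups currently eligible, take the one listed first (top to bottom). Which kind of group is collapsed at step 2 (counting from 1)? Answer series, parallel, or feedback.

Step 1 - combine P1, P2, P3 in parallel
Step 2 - sum the parallel branches P4, P5
Step 3 - collapse the loop ((P1+P2+P3) forward, (P4+P5) return)
Step 2 collapses a parallel group.

Hence the answer: parallel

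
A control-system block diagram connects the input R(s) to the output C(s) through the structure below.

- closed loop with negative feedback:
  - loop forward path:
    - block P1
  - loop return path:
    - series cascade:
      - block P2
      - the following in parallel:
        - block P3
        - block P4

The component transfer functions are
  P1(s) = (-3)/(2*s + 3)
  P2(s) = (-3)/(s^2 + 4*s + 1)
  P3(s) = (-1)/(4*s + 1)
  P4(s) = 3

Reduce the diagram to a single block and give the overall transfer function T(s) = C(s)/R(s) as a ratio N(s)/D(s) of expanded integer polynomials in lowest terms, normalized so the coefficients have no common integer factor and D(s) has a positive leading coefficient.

(1) reduce the parallel group P3, P4; result (12*s + 2)/(4*s + 1)
(2) combine P2, (P3+P4) in series; result (-36*s - 6)/(4*s^3 + 17*s^2 + 8*s + 1)
(3) apply the feedback formula to P1, (P2*(P3+P4)) - this is the overall T(s), already in the required normalized form

Answer: (-12*s^3 - 51*s^2 - 24*s - 3)/(8*s^4 + 46*s^3 + 67*s^2 + 134*s + 21)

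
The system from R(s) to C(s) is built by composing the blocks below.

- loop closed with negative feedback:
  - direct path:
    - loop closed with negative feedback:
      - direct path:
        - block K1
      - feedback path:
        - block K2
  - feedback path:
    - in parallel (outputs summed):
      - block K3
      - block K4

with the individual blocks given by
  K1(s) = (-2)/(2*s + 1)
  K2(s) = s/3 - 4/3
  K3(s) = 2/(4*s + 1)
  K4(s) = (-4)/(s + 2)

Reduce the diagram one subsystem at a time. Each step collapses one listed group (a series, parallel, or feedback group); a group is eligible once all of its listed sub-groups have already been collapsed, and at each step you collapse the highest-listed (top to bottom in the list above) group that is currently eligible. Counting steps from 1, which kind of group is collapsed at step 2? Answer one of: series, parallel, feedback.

(1) collapse the loop (K1 forward, K2 return)
(2) parallel reduction of K3, K4
(3) reduce the feedback loop with forward [K1/(1+K1*K2)] and return (K3+K4)
So the answer for step 2 is parallel.

Final answer: parallel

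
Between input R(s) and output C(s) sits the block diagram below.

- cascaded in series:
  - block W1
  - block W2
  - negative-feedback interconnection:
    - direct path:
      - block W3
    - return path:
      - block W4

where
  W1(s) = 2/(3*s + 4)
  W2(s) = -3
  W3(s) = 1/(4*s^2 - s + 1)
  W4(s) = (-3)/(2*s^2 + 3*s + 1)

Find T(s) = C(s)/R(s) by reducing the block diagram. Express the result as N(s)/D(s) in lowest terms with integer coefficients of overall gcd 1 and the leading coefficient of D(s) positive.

First reduce the diagram to T(s).

(1) feedback reduction of W3, W4 = (2*s^2 + 3*s + 1)/(8*s^4 + 10*s^3 + 3*s^2 + 2*s - 2)
(2) multiply W1, W2, [W3/(1+W3*W4)] (series) - this is the overall T(s), already in the required normalized form

Answer: (-12*s^2 - 18*s - 6)/(24*s^5 + 62*s^4 + 49*s^3 + 18*s^2 + 2*s - 8)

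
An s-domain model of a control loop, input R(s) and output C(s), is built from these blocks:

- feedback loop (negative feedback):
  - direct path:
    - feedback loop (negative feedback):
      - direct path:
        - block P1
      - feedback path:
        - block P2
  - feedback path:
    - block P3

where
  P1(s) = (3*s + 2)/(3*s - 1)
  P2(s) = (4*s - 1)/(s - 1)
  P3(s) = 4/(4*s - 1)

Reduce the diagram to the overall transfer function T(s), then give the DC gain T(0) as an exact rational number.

Answer: -2/7

Working:
(1) reduce the feedback loop with forward P1 and return P2; result (3*s^2 - s - 2)/(15*s^2 + s - 1)
(2) feedback reduction of [P1/(1+P1*P2)], P3; result (12*s^3 - 7*s^2 - 7*s + 2)/(60*s^3 + s^2 - 9*s - 7)
Step 2 gives the overall T(s). Then T(0) = 2/(-7) = -2/7.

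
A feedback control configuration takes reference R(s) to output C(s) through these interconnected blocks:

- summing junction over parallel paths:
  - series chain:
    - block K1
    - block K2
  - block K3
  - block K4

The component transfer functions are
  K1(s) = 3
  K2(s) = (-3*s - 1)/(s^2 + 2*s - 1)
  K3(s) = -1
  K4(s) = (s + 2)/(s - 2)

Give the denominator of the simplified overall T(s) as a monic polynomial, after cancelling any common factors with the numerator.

The answer is s^3 - 5*s + 2.

Reasoning:
Step 1: series reduction of K1, K2 = (-9*s - 3)/(s^2 + 2*s - 1)
Step 2: combine (K1*K2), K3, K4 in parallel = (-5*s^2 + 23*s + 2)/(s^3 - 5*s + 2)
The result of step 2 is T(s) in lowest terms. Its denominator already has leading coefficient 1, so it is monic as it stands.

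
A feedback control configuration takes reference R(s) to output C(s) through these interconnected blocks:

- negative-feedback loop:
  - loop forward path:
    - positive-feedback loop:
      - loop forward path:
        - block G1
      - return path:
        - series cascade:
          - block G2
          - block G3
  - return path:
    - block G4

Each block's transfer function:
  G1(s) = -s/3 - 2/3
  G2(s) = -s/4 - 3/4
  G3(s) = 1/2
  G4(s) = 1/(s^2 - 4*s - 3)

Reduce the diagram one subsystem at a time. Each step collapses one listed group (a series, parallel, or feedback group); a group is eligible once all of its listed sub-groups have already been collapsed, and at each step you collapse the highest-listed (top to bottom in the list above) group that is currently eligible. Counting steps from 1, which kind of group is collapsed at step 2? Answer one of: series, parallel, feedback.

Answer: feedback

Working:
Step 1 - cascade G2, G3
Step 2 - close the feedback loop around G1, (G2*G3)
Step 3 - close the feedback loop around [G1/(1-G1*(G2*G3))], G4
At step 2 the group reduced is feedback.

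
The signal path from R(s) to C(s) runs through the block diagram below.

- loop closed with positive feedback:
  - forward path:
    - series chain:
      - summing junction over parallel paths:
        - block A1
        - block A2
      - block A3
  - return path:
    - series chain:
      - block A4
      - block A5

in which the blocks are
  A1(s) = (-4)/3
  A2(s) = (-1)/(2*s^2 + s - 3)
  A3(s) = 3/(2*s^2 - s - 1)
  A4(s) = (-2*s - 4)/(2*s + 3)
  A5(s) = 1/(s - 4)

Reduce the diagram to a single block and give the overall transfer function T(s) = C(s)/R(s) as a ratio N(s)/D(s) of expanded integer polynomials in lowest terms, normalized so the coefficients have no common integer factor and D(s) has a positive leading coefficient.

Step 1 - parallel reduction of A1, A2 = (-8*s^2 - 4*s + 9)/(6*s^2 + 3*s - 9)
Step 2 - combine (A1+A2), A3 in series = (-8*s^2 - 4*s + 9)/(4*s^4 - 9*s^2 + 2*s + 3)
Step 3 - combine A4, A5 in series = (-2*s - 4)/(2*s^2 - 5*s - 12)
Step 4 - collapse the loop (((A1+A2)*A3) forward, (A4*A5) return) - this is the overall T(s), already in the required normalized form

Final answer: (-16*s^4 + 32*s^3 + 134*s^2 + 3*s - 108)/(8*s^6 - 20*s^5 - 66*s^4 + 33*s^3 + 64*s^2 - 37*s)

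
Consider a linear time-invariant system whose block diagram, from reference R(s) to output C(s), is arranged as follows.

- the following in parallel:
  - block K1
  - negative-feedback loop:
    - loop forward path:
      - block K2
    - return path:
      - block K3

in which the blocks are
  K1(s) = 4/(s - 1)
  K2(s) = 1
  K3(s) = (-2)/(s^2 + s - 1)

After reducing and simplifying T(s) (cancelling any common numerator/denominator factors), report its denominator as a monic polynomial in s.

1. collapse the loop (K2 forward, K3 return); result (s^2 + s - 1)/(s^2 + s - 3)
2. reduce the parallel group K1, [K2/(1+K2*K3)]; result (s^3 + 4*s^2 + 2*s - 11)/(s^3 - 4*s + 3)
The result of step 2 is T(s) in lowest terms. Its denominator already has leading coefficient 1, so it is monic as it stands.

Final answer: s^3 - 4*s + 3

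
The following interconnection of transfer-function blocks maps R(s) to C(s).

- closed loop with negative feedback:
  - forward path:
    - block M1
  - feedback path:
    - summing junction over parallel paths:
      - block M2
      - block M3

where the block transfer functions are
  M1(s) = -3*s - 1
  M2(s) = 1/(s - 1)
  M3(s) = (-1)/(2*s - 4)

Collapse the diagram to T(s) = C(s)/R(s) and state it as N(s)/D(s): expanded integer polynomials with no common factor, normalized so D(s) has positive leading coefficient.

1. add M2, M3 (parallel): (s - 3)/(2*s^2 - 6*s + 4)
2. close the feedback loop around M1, (M2+M3), giving the overall T(s)

Final answer: (6*s^3 - 16*s^2 + 6*s + 4)/(s^2 - 2*s - 7)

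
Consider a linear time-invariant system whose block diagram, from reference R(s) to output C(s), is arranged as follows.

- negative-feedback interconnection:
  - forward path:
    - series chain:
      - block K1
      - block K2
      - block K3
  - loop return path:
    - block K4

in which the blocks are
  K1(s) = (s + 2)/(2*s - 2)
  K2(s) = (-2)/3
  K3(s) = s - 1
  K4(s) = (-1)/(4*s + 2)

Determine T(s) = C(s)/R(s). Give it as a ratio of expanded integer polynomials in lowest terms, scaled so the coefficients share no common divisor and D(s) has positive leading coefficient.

First reduce the diagram to T(s).

(1) cascade K1, K2, K3 -> -s/3 - 2/3
(2) reduce the feedback loop with forward (K1*K2*K3) and return K4, giving the overall T(s)

Answer: (-4*s^2 - 10*s - 4)/(13*s + 8)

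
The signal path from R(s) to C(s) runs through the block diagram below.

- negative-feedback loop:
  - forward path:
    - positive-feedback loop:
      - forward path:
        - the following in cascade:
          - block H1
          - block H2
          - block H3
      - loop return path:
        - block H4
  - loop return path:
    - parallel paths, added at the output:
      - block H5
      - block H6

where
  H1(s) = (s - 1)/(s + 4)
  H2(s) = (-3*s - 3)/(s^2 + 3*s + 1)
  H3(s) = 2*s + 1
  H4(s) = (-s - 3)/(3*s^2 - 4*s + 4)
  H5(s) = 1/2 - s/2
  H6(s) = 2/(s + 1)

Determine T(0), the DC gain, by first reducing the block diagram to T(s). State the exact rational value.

First reduce the diagram to T(s).

Step 1. combine H1, H2, H3 in series; result (-6*s^3 - 3*s^2 + 6*s + 3)/(s^3 + 7*s^2 + 13*s + 4)
Step 2. close the feedback loop around (H1*H2*H3), H4; result (-18*s^5 + 15*s^4 + 6*s^3 - 27*s^2 + 12*s + 12)/(3*s^5 + 11*s^4 - 6*s^3 - 15*s^2 + 57*s + 25)
Step 3. reduce the parallel group H5, H6; result (5 - s^2)/(2*s + 2)
Step 4. close the feedback loop around [(H1*H2*H3)/(1-(H1*H2*H3)*H4)], (H5+H6); result (-36*s^5 + 30*s^4 + 12*s^3 - 54*s^2 + 24*s + 24)/(18*s^6 - 27*s^5 - 41*s^4 + 153*s^3 - 177*s^2 + 114*s + 110)
That last expression is T(s); at s = 0 only the constant terms survive, so T(0) = 24/110 = 12/55.

Answer: 12/55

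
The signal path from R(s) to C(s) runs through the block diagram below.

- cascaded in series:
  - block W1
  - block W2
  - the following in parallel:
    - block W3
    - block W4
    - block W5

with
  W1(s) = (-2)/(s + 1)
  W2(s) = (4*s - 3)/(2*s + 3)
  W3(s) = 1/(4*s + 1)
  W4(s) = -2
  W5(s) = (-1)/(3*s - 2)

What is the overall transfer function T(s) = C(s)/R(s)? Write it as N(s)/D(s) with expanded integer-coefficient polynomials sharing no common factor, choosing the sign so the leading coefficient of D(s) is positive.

The answer is (192*s^3 - 216*s^2 + 46*s + 6)/(24*s^4 + 50*s^3 + 7*s^2 - 25*s - 6).

Reasoning:
1. combine W3, W4, W5 in parallel: (-24*s^2 + 9*s + 1)/(12*s^2 - 5*s - 2)
2. series reduction of W1, W2, (W3+W4+W5): this yields T(s), and no further normalization is needed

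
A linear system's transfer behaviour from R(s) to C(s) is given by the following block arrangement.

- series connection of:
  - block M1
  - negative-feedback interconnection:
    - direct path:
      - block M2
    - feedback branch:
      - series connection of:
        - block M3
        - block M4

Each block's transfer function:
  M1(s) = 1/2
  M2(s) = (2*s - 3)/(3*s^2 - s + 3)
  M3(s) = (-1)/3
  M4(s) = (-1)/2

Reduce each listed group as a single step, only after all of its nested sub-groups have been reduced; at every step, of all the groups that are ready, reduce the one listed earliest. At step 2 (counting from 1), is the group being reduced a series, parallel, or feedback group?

Reducing step by step:

1. cascade M3, M4
2. collapse the loop (M2 forward, (M3*M4) return)
3. reduce the series chain M1, [M2/(1+M2*(M3*M4))]
So the answer for step 2 is feedback.

Answer: feedback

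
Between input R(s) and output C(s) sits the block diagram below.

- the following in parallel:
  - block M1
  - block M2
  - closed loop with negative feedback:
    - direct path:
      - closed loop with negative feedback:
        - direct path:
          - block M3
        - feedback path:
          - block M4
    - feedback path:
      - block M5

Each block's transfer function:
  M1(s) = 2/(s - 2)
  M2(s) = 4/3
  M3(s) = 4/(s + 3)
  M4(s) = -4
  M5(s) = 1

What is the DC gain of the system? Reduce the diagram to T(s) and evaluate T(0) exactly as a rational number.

The answer is -1/9.

Reasoning:
[1] close the feedback loop around M3, M4 = 4/(s - 13)
[2] feedback reduction of [M3/(1+M3*M4)], M5 = 4/(s - 9)
[3] add M1, M2, [[M3/(1+M3*M4)]/(1+[M3/(1+M3*M4)]*M5)] (parallel) = (4*s^2 - 26*s - 6)/(3*s^2 - 33*s + 54)
Evaluating the step-3 result (the overall T(s)) at s = 0 gives T(0) = -6/54 = -1/9.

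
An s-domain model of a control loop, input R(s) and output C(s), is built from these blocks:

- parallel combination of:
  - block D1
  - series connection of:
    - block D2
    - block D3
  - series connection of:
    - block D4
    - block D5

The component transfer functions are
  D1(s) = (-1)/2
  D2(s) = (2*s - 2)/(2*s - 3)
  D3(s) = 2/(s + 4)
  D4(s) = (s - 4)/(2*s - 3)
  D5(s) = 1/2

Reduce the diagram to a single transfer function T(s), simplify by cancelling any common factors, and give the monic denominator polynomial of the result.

Reducing step by step:

[1] cascade D2, D3 = (4*s - 4)/(2*s^2 + 5*s - 12)
[2] cascade D4, D5 = (s - 4)/(4*s - 6)
[3] combine D1, (D2*D3), (D4*D5) in parallel = (-s^2 + 3*s - 12)/(4*s^2 + 10*s - 24)
No further cancellation is possible in the step-3 result, so that is T(s). Its denominator becomes monic after dividing by the leading coefficient 4.

Answer: s^2 + 5*s/2 - 6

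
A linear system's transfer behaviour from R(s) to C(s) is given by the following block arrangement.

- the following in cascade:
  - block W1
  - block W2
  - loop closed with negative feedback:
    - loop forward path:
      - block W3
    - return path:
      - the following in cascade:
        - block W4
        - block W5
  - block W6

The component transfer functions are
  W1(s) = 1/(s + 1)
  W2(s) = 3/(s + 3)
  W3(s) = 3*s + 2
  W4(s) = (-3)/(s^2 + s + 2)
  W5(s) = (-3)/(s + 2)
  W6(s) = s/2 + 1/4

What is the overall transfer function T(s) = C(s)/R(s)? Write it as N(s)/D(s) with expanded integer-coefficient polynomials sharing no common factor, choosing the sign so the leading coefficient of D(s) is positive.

[1] series reduction of W4, W5, giving 9/(s^3 + 3*s^2 + 4*s + 4)
[2] apply the feedback formula to W3, (W4*W5), giving (3*s^4 + 11*s^3 + 18*s^2 + 20*s + 8)/(s^3 + 3*s^2 + 31*s + 22)
[3] combine W1, W2, [W3/(1+W3*(W4*W5))], W6 in series, which is the overall transfer function T(s) = C(s)/R(s) in lowest terms

Final answer: (18*s^5 + 75*s^4 + 141*s^3 + 174*s^2 + 108*s + 24)/(4*s^5 + 28*s^4 + 184*s^3 + 620*s^2 + 724*s + 264)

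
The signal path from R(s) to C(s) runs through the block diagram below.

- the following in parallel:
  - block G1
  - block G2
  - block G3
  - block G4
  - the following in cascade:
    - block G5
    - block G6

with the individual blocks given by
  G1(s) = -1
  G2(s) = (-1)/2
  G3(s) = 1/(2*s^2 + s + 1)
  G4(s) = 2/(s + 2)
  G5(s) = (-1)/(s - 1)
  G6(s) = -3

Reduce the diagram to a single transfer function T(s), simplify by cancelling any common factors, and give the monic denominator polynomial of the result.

(1) cascade G5, G6: 3/(s - 1)
(2) add G1, G2, G3, G4, (G5*G6) (parallel): (-6*s^4 + 11*s^3 + 34*s^2 + 23*s + 10)/(4*s^4 + 6*s^3 - 4*s^2 - 2*s - 4)
Step 2 gives the fully reduced T(s), with no common factor left to cancel. The denominator's leading coefficient is 4, so divide each of its coefficients by 4 to get the monic form.

Hence the answer: s^4 + 3*s^3/2 - s^2 - s/2 - 1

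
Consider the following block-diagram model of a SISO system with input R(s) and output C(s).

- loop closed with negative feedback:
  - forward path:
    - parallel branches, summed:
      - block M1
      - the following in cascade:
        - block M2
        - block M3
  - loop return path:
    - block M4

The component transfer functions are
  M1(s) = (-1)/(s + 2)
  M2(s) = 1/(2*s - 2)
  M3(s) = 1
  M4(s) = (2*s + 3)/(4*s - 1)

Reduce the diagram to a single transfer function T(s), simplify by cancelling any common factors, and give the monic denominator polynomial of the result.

Reducing step by step:

(1) reduce the series chain M2, M3 = 1/(2*s - 2)
(2) reduce the parallel group M1, (M2*M3) = (4 - s)/(2*s^2 + 2*s - 4)
(3) feedback reduction of (M1+(M2*M3)), M4 = (-4*s^2 + 17*s - 4)/(8*s^3 + 4*s^2 - 13*s + 16)
That last expression is T(s), already simplified. Scaling its denominator by 1/8 (the reciprocal of the leading coefficient) yields the monic denominator.

Answer: s^3 + s^2/2 - 13*s/8 + 2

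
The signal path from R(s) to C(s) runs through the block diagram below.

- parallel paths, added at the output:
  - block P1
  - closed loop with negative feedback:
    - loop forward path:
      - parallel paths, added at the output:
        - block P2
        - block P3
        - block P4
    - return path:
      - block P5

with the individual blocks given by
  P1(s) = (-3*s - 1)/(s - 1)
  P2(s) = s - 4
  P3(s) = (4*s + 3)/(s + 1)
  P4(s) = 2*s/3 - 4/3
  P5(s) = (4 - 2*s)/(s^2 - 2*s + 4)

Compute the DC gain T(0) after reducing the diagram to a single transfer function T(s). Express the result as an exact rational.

Reducing step by step:

1. reduce the parallel group P2, P3, P4 -> (5*s^2 + s - 7)/(3*s + 3)
2. collapse the loop ((P2+P3+P4) forward, P5 return) -> (-5*s^4 + 9*s^3 - 11*s^2 - 18*s + 28)/(7*s^3 - 15*s^2 - 24*s + 16)
3. parallel reduction of P1, [(P2+P3+P4)/(1+(P2+P3+P4)*P5)] -> (-5*s^5 - 7*s^4 + 18*s^3 + 80*s^2 + 22*s - 44)/(7*s^4 - 22*s^3 - 9*s^2 + 40*s - 16)
That last expression is T(s); at s = 0 only the constant terms survive, so T(0) = -44/(-16) = 11/4.

Answer: 11/4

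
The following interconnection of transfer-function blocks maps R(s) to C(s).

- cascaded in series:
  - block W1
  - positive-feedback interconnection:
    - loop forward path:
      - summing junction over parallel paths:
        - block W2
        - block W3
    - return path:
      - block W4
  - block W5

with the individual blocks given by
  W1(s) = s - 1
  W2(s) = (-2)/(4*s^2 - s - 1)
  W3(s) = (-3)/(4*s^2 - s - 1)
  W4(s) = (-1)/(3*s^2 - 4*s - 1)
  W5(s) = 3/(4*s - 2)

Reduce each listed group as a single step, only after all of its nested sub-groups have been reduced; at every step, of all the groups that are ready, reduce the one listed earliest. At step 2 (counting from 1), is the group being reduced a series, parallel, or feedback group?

[1] add W2, W3 (parallel)
[2] reduce the feedback loop with forward (W2+W3) and return W4
[3] multiply W1, [(W2+W3)/(1-(W2+W3)*W4)], W5 (series)
The group at step 2 is a feedback group.

Final answer: feedback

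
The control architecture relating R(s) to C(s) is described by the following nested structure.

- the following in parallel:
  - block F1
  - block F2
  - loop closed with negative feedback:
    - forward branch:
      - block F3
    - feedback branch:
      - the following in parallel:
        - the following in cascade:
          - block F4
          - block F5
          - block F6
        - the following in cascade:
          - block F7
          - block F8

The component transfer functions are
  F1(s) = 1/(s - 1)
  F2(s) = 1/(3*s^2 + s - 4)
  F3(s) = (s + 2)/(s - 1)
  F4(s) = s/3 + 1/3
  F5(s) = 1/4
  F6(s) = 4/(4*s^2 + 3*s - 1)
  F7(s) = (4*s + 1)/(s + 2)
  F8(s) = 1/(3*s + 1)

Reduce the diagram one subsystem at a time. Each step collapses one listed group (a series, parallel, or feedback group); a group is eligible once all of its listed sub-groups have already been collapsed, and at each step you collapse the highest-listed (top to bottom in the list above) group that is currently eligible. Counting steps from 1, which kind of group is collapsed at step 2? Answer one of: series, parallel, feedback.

Step 1. series reduction of F4, F5, F6
Step 2. series reduction of F7, F8
Step 3. add (F4*F5*F6), (F7*F8) (parallel)
Step 4. close the feedback loop around F3, ((F4*F5*F6)+(F7*F8))
Step 5. reduce the parallel group F1, F2, [F3/(1+F3*((F4*F5*F6)+(F7*F8)))]
So the answer for step 2 is series.

Therefore the answer is series.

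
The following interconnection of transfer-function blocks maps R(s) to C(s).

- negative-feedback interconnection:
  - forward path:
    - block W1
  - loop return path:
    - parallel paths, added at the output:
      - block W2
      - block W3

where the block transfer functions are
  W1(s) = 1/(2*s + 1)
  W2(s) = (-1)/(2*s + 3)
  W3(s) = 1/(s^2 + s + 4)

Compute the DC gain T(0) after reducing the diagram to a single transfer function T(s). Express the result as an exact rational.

First reduce the diagram to T(s).

Step 1 - add W2, W3 (parallel): (-s^2 + s - 1)/(2*s^3 + 5*s^2 + 11*s + 12)
Step 2 - collapse the loop (W1 forward, (W2+W3) return): (2*s^3 + 5*s^2 + 11*s + 12)/(4*s^4 + 12*s^3 + 26*s^2 + 36*s + 11)
Evaluating the step-2 result (the overall T(s)) at s = 0 gives T(0) = 12/11.

Answer: 12/11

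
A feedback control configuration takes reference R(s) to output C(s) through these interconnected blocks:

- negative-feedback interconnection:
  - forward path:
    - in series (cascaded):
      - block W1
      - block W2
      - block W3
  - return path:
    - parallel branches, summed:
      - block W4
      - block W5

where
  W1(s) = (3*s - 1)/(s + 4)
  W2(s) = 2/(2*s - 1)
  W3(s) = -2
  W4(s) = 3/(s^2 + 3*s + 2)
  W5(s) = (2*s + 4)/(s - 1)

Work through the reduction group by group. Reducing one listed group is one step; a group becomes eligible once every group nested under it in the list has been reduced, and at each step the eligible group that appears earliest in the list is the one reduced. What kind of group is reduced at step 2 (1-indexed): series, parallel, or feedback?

Step 1. series reduction of W1, W2, W3
Step 2. combine W4, W5 in parallel
Step 3. apply the feedback formula to (W1*W2*W3), (W4+W5)
So the answer for step 2 is parallel.

Therefore the answer is parallel.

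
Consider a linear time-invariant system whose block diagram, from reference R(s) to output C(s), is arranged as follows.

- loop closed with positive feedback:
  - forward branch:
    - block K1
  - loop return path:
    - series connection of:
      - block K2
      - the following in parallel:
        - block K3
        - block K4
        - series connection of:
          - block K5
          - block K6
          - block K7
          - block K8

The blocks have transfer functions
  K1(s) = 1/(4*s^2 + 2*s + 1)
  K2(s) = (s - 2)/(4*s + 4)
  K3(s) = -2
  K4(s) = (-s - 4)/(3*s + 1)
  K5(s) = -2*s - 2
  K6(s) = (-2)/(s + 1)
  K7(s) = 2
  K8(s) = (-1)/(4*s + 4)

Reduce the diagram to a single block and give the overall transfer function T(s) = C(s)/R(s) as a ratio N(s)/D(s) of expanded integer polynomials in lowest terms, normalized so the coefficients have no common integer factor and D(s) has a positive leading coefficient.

Step 1. combine K5, K6, K7, K8 in series gives (-2)/(s + 1)
Step 2. combine K3, K4, (K5*K6*K7*K8) in parallel gives (-7*s^2 - 19*s - 8)/(3*s^2 + 4*s + 1)
Step 3. cascade K2, (K3+K4+(K5*K6*K7*K8)) gives (-7*s^3 - 5*s^2 + 30*s + 16)/(12*s^3 + 28*s^2 + 20*s + 4)
Step 4. feedback reduction of K1, (K2*(K3+K4+(K5*K6*K7*K8))), giving the overall T(s)

Answer: (12*s^3 + 28*s^2 + 20*s + 4)/(48*s^5 + 136*s^4 + 155*s^3 + 89*s^2 - 2*s - 12)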